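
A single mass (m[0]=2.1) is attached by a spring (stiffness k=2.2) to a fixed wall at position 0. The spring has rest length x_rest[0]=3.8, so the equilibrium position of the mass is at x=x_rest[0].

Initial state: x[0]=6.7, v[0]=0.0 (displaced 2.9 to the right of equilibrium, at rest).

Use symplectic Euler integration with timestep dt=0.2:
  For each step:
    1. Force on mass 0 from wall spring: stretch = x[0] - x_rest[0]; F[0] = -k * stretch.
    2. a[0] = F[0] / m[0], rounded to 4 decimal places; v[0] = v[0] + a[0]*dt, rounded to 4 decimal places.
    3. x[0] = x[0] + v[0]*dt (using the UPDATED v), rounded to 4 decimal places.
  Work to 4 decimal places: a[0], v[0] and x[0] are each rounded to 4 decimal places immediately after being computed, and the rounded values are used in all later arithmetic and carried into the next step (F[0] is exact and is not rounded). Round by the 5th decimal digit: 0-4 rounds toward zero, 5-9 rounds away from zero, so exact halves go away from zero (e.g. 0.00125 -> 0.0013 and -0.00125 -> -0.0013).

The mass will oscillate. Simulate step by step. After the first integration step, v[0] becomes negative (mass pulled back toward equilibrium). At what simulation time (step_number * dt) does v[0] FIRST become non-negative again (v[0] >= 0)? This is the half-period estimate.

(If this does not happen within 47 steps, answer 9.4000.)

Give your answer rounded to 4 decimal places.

Step 0: x=[6.7000] v=[0.0000]
Step 1: x=[6.5785] v=[-0.6076]
Step 2: x=[6.3405] v=[-1.1898]
Step 3: x=[5.9961] v=[-1.7221]
Step 4: x=[5.5597] v=[-2.1822]
Step 5: x=[5.0495] v=[-2.5509]
Step 6: x=[4.4870] v=[-2.8127]
Step 7: x=[3.8957] v=[-2.9566]
Step 8: x=[3.3004] v=[-2.9767]
Step 9: x=[2.7260] v=[-2.8720]
Step 10: x=[2.1966] v=[-2.6470]
Step 11: x=[1.7344] v=[-2.3110]
Step 12: x=[1.3588] v=[-1.8782]
Step 13: x=[1.0855] v=[-1.3667]
Step 14: x=[0.9259] v=[-0.7979]
Step 15: x=[0.8868] v=[-0.1957]
Step 16: x=[0.9697] v=[0.4147]
First v>=0 after going negative at step 16, time=3.2000

Answer: 3.2000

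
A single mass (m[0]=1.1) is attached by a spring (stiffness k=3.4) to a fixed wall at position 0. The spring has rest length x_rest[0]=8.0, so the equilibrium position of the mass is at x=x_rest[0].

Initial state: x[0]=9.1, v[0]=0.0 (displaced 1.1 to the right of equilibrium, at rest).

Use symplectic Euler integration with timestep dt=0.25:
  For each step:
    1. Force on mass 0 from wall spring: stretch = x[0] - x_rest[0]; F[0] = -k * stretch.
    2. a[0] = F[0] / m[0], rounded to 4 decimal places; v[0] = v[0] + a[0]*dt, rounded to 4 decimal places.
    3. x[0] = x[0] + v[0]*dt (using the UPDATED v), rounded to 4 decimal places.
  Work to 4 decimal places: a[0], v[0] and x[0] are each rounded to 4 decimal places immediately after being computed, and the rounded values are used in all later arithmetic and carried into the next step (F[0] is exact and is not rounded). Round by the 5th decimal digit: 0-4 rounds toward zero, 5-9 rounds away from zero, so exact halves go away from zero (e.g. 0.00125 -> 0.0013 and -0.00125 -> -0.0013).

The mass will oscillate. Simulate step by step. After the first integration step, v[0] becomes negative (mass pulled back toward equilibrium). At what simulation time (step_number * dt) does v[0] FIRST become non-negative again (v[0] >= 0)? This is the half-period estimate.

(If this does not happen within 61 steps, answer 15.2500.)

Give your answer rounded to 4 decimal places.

Step 0: x=[9.1000] v=[0.0000]
Step 1: x=[8.8875] v=[-0.8500]
Step 2: x=[8.5036] v=[-1.5358]
Step 3: x=[8.0224] v=[-1.9250]
Step 4: x=[7.5368] v=[-1.9423]
Step 5: x=[7.1407] v=[-1.5844]
Step 6: x=[6.9106] v=[-0.9204]
Step 7: x=[6.8910] v=[-0.0786]
Step 8: x=[7.0856] v=[0.7784]
First v>=0 after going negative at step 8, time=2.0000

Answer: 2.0000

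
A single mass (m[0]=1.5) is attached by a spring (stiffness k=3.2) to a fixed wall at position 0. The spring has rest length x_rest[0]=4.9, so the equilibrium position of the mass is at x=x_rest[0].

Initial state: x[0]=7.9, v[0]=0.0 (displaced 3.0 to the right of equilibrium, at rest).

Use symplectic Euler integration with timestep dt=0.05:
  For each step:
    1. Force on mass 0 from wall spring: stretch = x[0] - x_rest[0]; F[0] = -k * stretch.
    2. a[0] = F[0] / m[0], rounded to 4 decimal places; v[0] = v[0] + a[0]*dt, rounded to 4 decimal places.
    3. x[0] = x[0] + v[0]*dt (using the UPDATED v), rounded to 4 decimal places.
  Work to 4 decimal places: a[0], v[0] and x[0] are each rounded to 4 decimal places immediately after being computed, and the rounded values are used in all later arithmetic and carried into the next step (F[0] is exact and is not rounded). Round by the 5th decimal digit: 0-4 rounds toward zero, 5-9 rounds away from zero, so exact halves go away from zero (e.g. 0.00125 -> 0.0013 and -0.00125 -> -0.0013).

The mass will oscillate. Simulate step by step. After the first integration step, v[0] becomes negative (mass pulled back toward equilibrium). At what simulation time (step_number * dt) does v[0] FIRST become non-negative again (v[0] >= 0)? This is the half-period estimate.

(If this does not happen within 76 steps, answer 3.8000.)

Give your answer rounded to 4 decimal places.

Step 0: x=[7.9000] v=[0.0000]
Step 1: x=[7.8840] v=[-0.3200]
Step 2: x=[7.8521] v=[-0.6383]
Step 3: x=[7.8044] v=[-0.9532]
Step 4: x=[7.7413] v=[-1.2630]
Step 5: x=[7.6630] v=[-1.5661]
Step 6: x=[7.5700] v=[-1.8608]
Step 7: x=[7.4627] v=[-2.1456]
Step 8: x=[7.3418] v=[-2.4190]
Step 9: x=[7.2078] v=[-2.6795]
Step 10: x=[7.0615] v=[-2.9257]
Step 11: x=[6.9037] v=[-3.1563]
Step 12: x=[6.7352] v=[-3.3700]
Step 13: x=[6.5569] v=[-3.5658]
Step 14: x=[6.3698] v=[-3.7425]
Step 15: x=[6.1748] v=[-3.8993]
Step 16: x=[5.9730] v=[-4.0353]
Step 17: x=[5.7655] v=[-4.1498]
Step 18: x=[5.5534] v=[-4.2421]
Step 19: x=[5.3378] v=[-4.3118]
Step 20: x=[5.1199] v=[-4.3585]
Step 21: x=[4.9008] v=[-4.3820]
Step 22: x=[4.6817] v=[-4.3821]
Step 23: x=[4.4638] v=[-4.3588]
Step 24: x=[4.2482] v=[-4.3123]
Step 25: x=[4.0361] v=[-4.2428]
Step 26: x=[3.8286] v=[-4.1507]
Step 27: x=[3.6268] v=[-4.0364]
Step 28: x=[3.4318] v=[-3.9006]
Step 29: x=[3.2446] v=[-3.7440]
Step 30: x=[3.0662] v=[-3.5674]
Step 31: x=[2.8976] v=[-3.3718]
Step 32: x=[2.7397] v=[-3.1582]
Step 33: x=[2.5933] v=[-2.9278]
Step 34: x=[2.4592] v=[-2.6818]
Step 35: x=[2.3381] v=[-2.4215]
Step 36: x=[2.2307] v=[-2.1482]
Step 37: x=[2.1375] v=[-1.8635]
Step 38: x=[2.0591] v=[-1.5688]
Step 39: x=[1.9958] v=[-1.2658]
Step 40: x=[1.9480] v=[-0.9560]
Step 41: x=[1.9159] v=[-0.6411]
Step 42: x=[1.8998] v=[-0.3228]
Step 43: x=[1.8997] v=[-0.0028]
Step 44: x=[1.9156] v=[0.3172]
First v>=0 after going negative at step 44, time=2.2000

Answer: 2.2000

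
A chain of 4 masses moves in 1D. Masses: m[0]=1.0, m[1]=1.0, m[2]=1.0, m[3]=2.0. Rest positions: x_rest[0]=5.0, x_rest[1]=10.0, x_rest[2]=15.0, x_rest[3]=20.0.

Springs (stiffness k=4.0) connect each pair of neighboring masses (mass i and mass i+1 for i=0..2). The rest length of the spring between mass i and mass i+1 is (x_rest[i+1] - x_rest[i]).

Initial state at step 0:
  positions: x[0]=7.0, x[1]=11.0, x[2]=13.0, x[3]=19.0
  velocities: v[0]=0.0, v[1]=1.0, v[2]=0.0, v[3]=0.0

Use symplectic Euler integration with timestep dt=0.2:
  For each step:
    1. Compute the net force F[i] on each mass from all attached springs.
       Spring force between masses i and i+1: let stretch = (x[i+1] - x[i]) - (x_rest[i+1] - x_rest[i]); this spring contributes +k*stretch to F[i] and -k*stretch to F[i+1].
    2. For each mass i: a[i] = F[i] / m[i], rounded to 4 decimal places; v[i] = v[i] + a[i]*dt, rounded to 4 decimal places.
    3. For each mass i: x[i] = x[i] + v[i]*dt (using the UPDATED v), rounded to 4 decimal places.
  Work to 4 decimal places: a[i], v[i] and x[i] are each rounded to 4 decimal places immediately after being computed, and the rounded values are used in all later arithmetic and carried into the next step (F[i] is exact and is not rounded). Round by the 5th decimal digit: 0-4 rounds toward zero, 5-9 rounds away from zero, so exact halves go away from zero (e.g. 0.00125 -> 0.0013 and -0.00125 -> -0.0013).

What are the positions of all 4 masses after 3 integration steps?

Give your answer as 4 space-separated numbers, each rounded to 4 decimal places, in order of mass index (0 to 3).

Step 0: x=[7.0000 11.0000 13.0000 19.0000] v=[0.0000 1.0000 0.0000 0.0000]
Step 1: x=[6.8400 10.8800 13.6400 18.9200] v=[-0.8000 -0.6000 3.2000 -0.4000]
Step 2: x=[6.5264 10.5552 14.6832 18.8176] v=[-1.5680 -1.6240 5.2160 -0.5120]
Step 3: x=[6.0574 10.2463 15.7274 18.7844] v=[-2.3450 -1.5446 5.2211 -0.1658]

Answer: 6.0574 10.2463 15.7274 18.7844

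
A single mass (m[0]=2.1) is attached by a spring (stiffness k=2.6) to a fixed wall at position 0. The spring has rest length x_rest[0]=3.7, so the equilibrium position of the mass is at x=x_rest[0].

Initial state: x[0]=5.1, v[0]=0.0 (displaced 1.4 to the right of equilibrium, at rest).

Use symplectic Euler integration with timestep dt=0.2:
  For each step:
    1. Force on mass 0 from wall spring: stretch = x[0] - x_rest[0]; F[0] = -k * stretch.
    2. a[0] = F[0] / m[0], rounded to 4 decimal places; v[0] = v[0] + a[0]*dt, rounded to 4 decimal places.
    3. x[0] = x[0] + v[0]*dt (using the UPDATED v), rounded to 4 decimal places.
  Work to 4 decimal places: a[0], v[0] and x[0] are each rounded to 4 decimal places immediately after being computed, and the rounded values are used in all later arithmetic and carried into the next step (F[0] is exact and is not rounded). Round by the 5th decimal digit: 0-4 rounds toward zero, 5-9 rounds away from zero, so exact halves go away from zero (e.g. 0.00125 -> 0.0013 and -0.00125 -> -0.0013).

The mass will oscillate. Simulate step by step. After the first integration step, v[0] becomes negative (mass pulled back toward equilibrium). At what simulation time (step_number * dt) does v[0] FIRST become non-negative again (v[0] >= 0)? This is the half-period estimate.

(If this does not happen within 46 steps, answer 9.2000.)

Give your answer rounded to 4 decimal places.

Step 0: x=[5.1000] v=[0.0000]
Step 1: x=[5.0307] v=[-0.3467]
Step 2: x=[4.8955] v=[-0.6762]
Step 3: x=[4.7011] v=[-0.9722]
Step 4: x=[4.4571] v=[-1.2201]
Step 5: x=[4.1756] v=[-1.4076]
Step 6: x=[3.8705] v=[-1.5254]
Step 7: x=[3.5570] v=[-1.5676]
Step 8: x=[3.2506] v=[-1.5322]
Step 9: x=[2.9664] v=[-1.4209]
Step 10: x=[2.7186] v=[-1.2392]
Step 11: x=[2.5194] v=[-0.9962]
Step 12: x=[2.3786] v=[-0.7039]
Step 13: x=[2.3033] v=[-0.3767]
Step 14: x=[2.2971] v=[-0.0309]
Step 15: x=[2.3604] v=[0.3165]
First v>=0 after going negative at step 15, time=3.0000

Answer: 3.0000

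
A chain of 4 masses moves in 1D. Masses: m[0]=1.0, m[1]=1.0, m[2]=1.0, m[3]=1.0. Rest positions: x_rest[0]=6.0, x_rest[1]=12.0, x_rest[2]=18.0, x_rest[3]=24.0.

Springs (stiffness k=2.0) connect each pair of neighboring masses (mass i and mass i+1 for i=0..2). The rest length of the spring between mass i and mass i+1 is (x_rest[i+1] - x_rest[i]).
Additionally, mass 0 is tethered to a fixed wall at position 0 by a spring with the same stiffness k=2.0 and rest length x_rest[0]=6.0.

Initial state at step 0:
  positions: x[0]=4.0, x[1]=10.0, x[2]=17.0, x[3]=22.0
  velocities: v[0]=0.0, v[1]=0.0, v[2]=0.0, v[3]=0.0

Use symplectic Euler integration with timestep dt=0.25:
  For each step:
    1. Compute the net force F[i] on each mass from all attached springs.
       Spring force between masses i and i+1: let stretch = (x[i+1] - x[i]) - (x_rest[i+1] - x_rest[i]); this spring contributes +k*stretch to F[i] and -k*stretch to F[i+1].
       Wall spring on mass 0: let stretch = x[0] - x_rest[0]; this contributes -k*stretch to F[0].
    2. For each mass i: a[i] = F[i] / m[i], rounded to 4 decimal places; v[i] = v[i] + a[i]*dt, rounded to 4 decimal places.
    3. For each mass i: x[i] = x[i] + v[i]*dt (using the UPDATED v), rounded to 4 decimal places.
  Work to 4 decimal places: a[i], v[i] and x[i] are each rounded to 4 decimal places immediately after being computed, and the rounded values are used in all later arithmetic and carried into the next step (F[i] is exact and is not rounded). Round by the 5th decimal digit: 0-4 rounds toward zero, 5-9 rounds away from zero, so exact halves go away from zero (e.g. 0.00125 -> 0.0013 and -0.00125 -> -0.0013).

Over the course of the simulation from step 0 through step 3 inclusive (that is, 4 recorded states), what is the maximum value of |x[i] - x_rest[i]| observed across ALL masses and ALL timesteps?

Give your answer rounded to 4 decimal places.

Step 0: x=[4.0000 10.0000 17.0000 22.0000] v=[0.0000 0.0000 0.0000 0.0000]
Step 1: x=[4.2500 10.1250 16.7500 22.1250] v=[1.0000 0.5000 -1.0000 0.5000]
Step 2: x=[4.7031 10.3438 16.3438 22.3281] v=[1.8125 0.8750 -1.6250 0.8125]
Step 3: x=[5.2734 10.6075 15.9356 22.5332] v=[2.2813 1.0547 -1.6329 0.8204]
Max displacement = 2.0644

Answer: 2.0644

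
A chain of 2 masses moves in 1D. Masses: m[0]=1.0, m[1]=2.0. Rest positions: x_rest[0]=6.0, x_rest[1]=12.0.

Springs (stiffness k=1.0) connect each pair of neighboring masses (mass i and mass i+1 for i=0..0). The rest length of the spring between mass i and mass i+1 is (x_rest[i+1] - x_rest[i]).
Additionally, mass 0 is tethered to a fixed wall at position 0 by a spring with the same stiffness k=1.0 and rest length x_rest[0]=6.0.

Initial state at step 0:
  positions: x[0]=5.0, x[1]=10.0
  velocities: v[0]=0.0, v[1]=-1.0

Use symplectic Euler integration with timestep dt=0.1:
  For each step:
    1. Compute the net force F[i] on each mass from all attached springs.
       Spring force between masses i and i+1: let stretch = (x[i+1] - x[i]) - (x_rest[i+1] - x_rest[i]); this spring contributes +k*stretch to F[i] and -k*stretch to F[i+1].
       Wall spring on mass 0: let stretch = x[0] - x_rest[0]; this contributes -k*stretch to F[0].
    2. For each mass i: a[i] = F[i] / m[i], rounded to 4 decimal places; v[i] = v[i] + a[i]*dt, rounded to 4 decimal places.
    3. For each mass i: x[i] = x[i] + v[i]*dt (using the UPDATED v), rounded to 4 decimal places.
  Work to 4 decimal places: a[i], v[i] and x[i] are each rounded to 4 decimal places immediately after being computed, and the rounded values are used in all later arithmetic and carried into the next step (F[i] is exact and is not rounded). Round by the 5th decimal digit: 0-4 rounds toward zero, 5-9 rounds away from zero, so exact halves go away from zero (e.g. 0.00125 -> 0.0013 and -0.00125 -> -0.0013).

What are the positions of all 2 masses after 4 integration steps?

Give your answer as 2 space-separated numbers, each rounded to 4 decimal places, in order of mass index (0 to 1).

Step 0: x=[5.0000 10.0000] v=[0.0000 -1.0000]
Step 1: x=[5.0000 9.9050] v=[0.0000 -0.9500]
Step 2: x=[4.9991 9.8155] v=[-0.0095 -0.8953]
Step 3: x=[4.9963 9.7319] v=[-0.0278 -0.8361]
Step 4: x=[4.9909 9.6546] v=[-0.0539 -0.7729]

Answer: 4.9909 9.6546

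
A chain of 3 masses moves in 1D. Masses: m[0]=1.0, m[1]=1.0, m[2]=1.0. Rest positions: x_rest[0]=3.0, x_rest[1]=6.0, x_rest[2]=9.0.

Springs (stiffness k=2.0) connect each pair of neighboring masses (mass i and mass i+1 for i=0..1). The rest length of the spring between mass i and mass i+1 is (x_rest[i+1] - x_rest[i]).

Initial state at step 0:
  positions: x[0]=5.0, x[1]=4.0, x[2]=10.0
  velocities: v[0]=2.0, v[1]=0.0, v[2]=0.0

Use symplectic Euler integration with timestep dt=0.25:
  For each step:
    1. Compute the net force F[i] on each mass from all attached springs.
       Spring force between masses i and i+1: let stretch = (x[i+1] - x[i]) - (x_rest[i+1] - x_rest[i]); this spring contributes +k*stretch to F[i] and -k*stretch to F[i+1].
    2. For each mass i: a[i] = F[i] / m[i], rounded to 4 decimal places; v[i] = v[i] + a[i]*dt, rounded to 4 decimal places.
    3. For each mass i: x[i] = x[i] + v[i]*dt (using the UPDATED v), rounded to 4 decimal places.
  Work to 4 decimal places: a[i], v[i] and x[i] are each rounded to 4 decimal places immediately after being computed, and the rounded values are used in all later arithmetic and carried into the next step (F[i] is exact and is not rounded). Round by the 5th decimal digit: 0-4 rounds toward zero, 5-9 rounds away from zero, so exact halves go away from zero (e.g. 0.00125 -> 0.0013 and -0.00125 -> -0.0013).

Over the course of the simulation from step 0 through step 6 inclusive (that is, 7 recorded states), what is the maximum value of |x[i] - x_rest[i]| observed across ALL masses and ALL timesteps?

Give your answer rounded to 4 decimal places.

Step 0: x=[5.0000 4.0000 10.0000] v=[2.0000 0.0000 0.0000]
Step 1: x=[5.0000 4.8750 9.6250] v=[0.0000 3.5000 -1.5000]
Step 2: x=[4.6094 6.3594 9.0313] v=[-1.5625 5.9375 -2.3750]
Step 3: x=[4.0625 7.9590 8.4786] v=[-2.1875 6.3985 -2.2110]
Step 4: x=[3.6277 9.1365 8.2359] v=[-1.7393 4.7101 -0.9708]
Step 5: x=[3.5065 9.5129 8.4808] v=[-0.4849 1.5054 0.9795]
Step 6: x=[3.7611 9.0094 9.2297] v=[1.0183 -2.0139 2.9956]
Max displacement = 3.5129

Answer: 3.5129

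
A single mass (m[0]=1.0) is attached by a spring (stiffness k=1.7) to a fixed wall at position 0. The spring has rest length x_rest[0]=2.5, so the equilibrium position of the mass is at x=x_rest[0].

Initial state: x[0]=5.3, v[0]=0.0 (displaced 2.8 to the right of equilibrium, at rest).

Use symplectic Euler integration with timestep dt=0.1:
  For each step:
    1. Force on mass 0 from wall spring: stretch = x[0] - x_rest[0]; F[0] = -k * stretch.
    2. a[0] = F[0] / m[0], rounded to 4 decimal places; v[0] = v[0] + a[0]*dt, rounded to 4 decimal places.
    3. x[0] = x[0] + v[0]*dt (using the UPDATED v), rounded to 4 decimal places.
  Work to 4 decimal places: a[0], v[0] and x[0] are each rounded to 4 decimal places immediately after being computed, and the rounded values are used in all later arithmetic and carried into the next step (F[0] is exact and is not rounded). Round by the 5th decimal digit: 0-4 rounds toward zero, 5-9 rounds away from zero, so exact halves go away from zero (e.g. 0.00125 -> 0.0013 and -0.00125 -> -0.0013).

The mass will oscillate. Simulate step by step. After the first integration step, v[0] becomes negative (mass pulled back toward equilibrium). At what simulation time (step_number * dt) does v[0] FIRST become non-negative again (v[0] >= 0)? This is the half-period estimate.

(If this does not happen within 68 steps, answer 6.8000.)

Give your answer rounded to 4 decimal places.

Answer: 2.5000

Derivation:
Step 0: x=[5.3000] v=[0.0000]
Step 1: x=[5.2524] v=[-0.4760]
Step 2: x=[5.1580] v=[-0.9439]
Step 3: x=[5.0184] v=[-1.3958]
Step 4: x=[4.8360] v=[-1.8239]
Step 5: x=[4.6139] v=[-2.2210]
Step 6: x=[4.3559] v=[-2.5804]
Step 7: x=[4.0663] v=[-2.8959]
Step 8: x=[3.7501] v=[-3.1622]
Step 9: x=[3.4126] v=[-3.3747]
Step 10: x=[3.0596] v=[-3.5298]
Step 11: x=[2.6971] v=[-3.6249]
Step 12: x=[2.3313] v=[-3.6584]
Step 13: x=[1.9683] v=[-3.6297]
Step 14: x=[1.6144] v=[-3.5393]
Step 15: x=[1.2755] v=[-3.3888]
Step 16: x=[0.9574] v=[-3.1806]
Step 17: x=[0.6656] v=[-2.9184]
Step 18: x=[0.4049] v=[-2.6066]
Step 19: x=[0.1799] v=[-2.2504]
Step 20: x=[-0.0057] v=[-1.8560]
Step 21: x=[-0.1487] v=[-1.4300]
Step 22: x=[-0.2467] v=[-0.9797]
Step 23: x=[-0.2980] v=[-0.5128]
Step 24: x=[-0.3017] v=[-0.0371]
Step 25: x=[-0.2578] v=[0.4392]
First v>=0 after going negative at step 25, time=2.5000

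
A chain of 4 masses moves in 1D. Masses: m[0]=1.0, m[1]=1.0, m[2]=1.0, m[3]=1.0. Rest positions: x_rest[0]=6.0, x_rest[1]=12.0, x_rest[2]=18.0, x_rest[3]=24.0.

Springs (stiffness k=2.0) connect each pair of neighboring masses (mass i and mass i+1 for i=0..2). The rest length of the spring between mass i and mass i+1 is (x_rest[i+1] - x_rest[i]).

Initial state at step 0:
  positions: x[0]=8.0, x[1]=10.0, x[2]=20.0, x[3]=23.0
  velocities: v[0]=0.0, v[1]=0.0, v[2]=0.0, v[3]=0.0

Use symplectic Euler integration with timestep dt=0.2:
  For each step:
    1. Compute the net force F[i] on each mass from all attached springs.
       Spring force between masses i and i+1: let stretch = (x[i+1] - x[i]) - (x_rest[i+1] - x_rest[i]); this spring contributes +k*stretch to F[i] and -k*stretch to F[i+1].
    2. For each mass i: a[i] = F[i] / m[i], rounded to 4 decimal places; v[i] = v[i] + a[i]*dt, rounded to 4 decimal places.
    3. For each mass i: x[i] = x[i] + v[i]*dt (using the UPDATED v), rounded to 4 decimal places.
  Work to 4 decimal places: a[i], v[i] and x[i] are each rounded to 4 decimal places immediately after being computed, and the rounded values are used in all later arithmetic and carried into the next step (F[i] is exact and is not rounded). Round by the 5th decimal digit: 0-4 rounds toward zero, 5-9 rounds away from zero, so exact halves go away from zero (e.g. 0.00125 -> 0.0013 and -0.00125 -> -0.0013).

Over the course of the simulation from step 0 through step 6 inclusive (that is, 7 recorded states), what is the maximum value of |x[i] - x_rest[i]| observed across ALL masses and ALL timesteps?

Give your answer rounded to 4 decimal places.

Answer: 2.7464

Derivation:
Step 0: x=[8.0000 10.0000 20.0000 23.0000] v=[0.0000 0.0000 0.0000 0.0000]
Step 1: x=[7.6800 10.6400 19.4400 23.2400] v=[-1.6000 3.2000 -2.8000 1.2000]
Step 2: x=[7.1168 11.7472 18.4800 23.6560] v=[-2.8160 5.5360 -4.8000 2.0800]
Step 3: x=[6.4440 13.0226 17.3955 24.1379] v=[-3.3638 6.3770 -5.4227 2.4096]
Step 4: x=[5.8175 14.1215 16.5005 24.5604] v=[-3.1324 5.4947 -4.4749 2.1126]
Step 5: x=[5.3753 14.7464 16.0600 24.8181] v=[-2.2108 3.1247 -2.2025 1.2886]
Step 6: x=[5.2028 14.7267 16.2151 24.8552] v=[-0.8624 -0.0983 0.7753 0.1854]
Max displacement = 2.7464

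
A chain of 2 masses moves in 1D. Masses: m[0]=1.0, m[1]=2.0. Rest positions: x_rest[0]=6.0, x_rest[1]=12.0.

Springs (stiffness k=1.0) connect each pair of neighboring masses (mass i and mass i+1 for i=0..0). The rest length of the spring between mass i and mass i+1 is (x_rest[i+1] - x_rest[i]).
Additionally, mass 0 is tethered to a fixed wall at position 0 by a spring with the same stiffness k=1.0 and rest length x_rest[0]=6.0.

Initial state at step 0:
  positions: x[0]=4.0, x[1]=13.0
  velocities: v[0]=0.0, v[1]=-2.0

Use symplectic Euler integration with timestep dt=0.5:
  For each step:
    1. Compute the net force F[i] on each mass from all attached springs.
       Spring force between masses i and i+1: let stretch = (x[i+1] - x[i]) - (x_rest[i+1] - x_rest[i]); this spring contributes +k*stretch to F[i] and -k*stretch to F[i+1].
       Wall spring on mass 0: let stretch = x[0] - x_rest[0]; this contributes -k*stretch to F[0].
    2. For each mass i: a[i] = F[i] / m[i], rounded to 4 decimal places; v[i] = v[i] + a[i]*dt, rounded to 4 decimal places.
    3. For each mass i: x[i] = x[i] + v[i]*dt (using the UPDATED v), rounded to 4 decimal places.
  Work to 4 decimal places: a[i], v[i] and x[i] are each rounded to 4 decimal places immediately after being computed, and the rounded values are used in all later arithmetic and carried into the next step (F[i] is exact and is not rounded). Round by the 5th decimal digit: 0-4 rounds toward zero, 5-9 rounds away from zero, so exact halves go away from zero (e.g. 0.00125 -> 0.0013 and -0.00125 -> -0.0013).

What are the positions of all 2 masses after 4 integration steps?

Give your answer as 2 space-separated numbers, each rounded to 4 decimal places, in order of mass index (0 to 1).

Answer: 6.7036 8.5500

Derivation:
Step 0: x=[4.0000 13.0000] v=[0.0000 -2.0000]
Step 1: x=[5.2500 11.6250] v=[2.5000 -2.7500]
Step 2: x=[6.7813 10.2031] v=[3.0625 -2.8438]
Step 3: x=[7.4727 9.1035] v=[1.3828 -2.1993]
Step 4: x=[6.7036 8.5500] v=[-1.5382 -1.1070]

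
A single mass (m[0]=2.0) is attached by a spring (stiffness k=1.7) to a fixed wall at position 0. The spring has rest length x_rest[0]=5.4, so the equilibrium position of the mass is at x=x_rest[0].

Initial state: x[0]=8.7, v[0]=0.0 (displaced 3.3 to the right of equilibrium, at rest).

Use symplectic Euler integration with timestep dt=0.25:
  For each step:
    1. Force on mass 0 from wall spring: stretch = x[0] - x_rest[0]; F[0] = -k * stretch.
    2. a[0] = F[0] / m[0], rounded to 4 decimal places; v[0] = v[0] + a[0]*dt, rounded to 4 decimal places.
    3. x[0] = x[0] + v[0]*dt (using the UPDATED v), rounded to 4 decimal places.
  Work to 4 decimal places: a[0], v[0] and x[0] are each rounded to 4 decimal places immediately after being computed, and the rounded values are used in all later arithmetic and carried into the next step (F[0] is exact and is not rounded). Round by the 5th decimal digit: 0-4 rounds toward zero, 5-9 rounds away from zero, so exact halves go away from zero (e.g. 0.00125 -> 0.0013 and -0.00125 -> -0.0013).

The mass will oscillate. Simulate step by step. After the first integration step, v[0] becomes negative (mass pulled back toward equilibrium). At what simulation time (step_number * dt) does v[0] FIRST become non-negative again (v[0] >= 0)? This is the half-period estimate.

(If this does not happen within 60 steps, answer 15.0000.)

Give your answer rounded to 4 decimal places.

Step 0: x=[8.7000] v=[0.0000]
Step 1: x=[8.5247] v=[-0.7013]
Step 2: x=[8.1834] v=[-1.3653]
Step 3: x=[7.6942] v=[-1.9568]
Step 4: x=[7.0831] v=[-2.4443]
Step 5: x=[6.3826] v=[-2.8020]
Step 6: x=[5.6299] v=[-3.0108]
Step 7: x=[4.8650] v=[-3.0597]
Step 8: x=[4.1285] v=[-2.9460]
Step 9: x=[3.4596] v=[-2.6758]
Step 10: x=[2.8937] v=[-2.2635]
Step 11: x=[2.4610] v=[-1.7309]
Step 12: x=[2.1844] v=[-1.1064]
Step 13: x=[2.0786] v=[-0.4231]
Step 14: x=[2.1493] v=[0.2827]
First v>=0 after going negative at step 14, time=3.5000

Answer: 3.5000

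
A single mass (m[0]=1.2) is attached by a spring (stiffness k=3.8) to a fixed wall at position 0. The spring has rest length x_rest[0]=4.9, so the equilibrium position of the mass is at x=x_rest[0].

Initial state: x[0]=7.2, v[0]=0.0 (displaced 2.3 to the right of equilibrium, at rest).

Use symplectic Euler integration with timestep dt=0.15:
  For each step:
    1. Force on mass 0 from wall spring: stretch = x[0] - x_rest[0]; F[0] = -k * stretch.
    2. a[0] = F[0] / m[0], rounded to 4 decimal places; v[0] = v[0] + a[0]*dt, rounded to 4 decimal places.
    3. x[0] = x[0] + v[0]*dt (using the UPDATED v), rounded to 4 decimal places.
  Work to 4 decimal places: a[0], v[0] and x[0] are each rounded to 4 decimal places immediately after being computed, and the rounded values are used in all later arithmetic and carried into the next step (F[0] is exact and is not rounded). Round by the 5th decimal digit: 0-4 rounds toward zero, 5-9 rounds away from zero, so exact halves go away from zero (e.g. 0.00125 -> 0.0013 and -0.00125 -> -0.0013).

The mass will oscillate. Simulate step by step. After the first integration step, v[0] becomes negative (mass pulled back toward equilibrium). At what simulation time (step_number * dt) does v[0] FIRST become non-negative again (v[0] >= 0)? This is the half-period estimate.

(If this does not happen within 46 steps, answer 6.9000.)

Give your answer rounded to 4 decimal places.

Answer: 1.8000

Derivation:
Step 0: x=[7.2000] v=[0.0000]
Step 1: x=[7.0361] v=[-1.0925]
Step 2: x=[6.7200] v=[-2.1071]
Step 3: x=[6.2743] v=[-2.9716]
Step 4: x=[5.7306] v=[-3.6244]
Step 5: x=[5.1278] v=[-4.0189]
Step 6: x=[4.5087] v=[-4.1271]
Step 7: x=[3.9175] v=[-3.9412]
Step 8: x=[3.3963] v=[-3.4745]
Step 9: x=[2.9823] v=[-2.7602]
Step 10: x=[2.7049] v=[-1.8493]
Step 11: x=[2.5839] v=[-0.8066]
Step 12: x=[2.6279] v=[0.2935]
First v>=0 after going negative at step 12, time=1.8000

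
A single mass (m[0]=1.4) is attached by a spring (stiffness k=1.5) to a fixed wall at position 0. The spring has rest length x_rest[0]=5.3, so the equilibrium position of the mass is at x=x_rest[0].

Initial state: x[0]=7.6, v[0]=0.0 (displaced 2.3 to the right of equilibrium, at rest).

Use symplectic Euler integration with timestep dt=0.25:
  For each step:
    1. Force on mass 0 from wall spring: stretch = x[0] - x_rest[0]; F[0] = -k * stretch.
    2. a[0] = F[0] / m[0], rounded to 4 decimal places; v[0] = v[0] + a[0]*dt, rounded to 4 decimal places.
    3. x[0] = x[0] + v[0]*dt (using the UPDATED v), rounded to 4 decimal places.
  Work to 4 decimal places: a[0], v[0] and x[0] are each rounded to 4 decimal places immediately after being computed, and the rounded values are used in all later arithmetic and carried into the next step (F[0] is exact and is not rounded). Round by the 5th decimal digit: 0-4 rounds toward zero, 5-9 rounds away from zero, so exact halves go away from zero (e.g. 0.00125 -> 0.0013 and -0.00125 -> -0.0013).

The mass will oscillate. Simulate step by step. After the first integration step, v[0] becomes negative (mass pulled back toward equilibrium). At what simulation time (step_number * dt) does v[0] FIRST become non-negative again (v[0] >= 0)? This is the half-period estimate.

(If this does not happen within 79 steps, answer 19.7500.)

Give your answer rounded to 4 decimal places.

Step 0: x=[7.6000] v=[0.0000]
Step 1: x=[7.4460] v=[-0.6161]
Step 2: x=[7.1483] v=[-1.1909]
Step 3: x=[6.7268] v=[-1.6860]
Step 4: x=[6.2098] v=[-2.0682]
Step 5: x=[5.6318] v=[-2.3119]
Step 6: x=[5.0316] v=[-2.4008]
Step 7: x=[4.4494] v=[-2.3289]
Step 8: x=[3.9241] v=[-2.1011]
Step 9: x=[3.4910] v=[-1.7326]
Step 10: x=[3.1790] v=[-1.2481]
Step 11: x=[3.0090] v=[-0.6800]
Step 12: x=[2.9924] v=[-0.0664]
Step 13: x=[3.1303] v=[0.5517]
First v>=0 after going negative at step 13, time=3.2500

Answer: 3.2500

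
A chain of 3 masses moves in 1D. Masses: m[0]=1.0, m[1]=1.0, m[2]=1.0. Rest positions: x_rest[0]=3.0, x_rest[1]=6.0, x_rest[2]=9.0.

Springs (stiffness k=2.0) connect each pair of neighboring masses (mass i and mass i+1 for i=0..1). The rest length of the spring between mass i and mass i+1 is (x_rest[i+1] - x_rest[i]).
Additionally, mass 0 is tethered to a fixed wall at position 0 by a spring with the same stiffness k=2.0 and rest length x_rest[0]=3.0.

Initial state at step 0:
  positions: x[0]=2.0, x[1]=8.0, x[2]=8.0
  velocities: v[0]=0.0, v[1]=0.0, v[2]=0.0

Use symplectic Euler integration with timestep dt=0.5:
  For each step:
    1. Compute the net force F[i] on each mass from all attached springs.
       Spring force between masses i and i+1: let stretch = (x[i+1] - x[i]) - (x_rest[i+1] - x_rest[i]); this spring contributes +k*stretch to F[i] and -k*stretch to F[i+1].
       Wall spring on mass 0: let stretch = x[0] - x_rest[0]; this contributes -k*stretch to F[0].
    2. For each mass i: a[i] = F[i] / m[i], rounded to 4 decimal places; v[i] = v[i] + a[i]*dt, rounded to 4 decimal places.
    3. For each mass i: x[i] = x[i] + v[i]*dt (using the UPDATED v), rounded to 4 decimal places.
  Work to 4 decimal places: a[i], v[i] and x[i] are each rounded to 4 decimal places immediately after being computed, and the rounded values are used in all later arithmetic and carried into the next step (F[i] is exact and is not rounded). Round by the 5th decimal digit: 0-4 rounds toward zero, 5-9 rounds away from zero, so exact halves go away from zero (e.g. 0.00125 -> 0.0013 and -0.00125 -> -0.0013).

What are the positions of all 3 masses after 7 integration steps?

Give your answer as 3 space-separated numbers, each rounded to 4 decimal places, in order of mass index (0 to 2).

Step 0: x=[2.0000 8.0000 8.0000] v=[0.0000 0.0000 0.0000]
Step 1: x=[4.0000 5.0000 9.5000] v=[4.0000 -6.0000 3.0000]
Step 2: x=[4.5000 3.7500 10.2500] v=[1.0000 -2.5000 1.5000]
Step 3: x=[2.3750 6.1250 9.2500] v=[-4.2500 4.7500 -2.0000]
Step 4: x=[0.9375 8.1875 8.1875] v=[-2.8750 4.1250 -2.1250]
Step 5: x=[2.6563 6.6250 8.6250] v=[3.4375 -3.1250 0.8750]
Step 6: x=[5.0313 4.0782 9.5625] v=[4.7499 -5.0937 1.8750]
Step 7: x=[4.4141 4.7501 9.2579] v=[-1.2345 1.3437 -0.6093]

Answer: 4.4141 4.7501 9.2579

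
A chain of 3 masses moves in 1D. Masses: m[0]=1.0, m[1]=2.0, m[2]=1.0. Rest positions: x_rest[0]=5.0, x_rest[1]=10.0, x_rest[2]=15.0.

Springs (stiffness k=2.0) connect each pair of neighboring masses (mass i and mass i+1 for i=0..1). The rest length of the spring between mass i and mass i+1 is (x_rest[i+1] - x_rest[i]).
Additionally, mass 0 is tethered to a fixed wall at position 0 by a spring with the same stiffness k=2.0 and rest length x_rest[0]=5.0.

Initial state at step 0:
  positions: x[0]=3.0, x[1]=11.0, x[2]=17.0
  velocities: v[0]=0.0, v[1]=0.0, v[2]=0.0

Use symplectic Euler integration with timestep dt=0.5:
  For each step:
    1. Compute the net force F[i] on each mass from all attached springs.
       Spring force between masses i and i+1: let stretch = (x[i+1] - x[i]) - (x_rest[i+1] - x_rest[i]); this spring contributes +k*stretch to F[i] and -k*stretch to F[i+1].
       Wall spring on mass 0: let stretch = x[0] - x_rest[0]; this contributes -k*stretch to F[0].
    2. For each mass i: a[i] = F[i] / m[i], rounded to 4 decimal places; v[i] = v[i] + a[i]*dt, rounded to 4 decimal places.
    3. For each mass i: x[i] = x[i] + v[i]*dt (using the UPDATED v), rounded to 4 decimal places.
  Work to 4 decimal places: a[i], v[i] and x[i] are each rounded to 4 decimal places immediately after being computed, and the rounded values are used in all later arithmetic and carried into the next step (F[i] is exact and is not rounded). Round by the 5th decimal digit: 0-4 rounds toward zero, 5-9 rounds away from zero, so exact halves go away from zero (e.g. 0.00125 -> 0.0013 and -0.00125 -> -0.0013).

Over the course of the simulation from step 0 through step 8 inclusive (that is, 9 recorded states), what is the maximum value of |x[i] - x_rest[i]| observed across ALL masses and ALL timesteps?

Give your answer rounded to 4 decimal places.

Answer: 2.7500

Derivation:
Step 0: x=[3.0000 11.0000 17.0000] v=[0.0000 0.0000 0.0000]
Step 1: x=[5.5000 10.5000 16.5000] v=[5.0000 -1.0000 -1.0000]
Step 2: x=[7.7500 10.2500 15.5000] v=[4.5000 -0.5000 -2.0000]
Step 3: x=[7.3750 10.6875 14.3750] v=[-0.7500 0.8750 -2.2500]
Step 4: x=[4.9688 11.2188 13.9063] v=[-4.8125 1.0625 -0.9375]
Step 5: x=[3.2032 10.8594 14.5938] v=[-3.5313 -0.7188 1.3750]
Step 6: x=[3.6641 9.5196 15.9141] v=[0.9217 -2.6797 2.6406]
Step 7: x=[5.2207 8.3145 16.5372] v=[3.1131 -2.4102 1.2461]
Step 8: x=[5.7138 8.3917 15.5489] v=[0.9862 0.1543 -1.9766]
Max displacement = 2.7500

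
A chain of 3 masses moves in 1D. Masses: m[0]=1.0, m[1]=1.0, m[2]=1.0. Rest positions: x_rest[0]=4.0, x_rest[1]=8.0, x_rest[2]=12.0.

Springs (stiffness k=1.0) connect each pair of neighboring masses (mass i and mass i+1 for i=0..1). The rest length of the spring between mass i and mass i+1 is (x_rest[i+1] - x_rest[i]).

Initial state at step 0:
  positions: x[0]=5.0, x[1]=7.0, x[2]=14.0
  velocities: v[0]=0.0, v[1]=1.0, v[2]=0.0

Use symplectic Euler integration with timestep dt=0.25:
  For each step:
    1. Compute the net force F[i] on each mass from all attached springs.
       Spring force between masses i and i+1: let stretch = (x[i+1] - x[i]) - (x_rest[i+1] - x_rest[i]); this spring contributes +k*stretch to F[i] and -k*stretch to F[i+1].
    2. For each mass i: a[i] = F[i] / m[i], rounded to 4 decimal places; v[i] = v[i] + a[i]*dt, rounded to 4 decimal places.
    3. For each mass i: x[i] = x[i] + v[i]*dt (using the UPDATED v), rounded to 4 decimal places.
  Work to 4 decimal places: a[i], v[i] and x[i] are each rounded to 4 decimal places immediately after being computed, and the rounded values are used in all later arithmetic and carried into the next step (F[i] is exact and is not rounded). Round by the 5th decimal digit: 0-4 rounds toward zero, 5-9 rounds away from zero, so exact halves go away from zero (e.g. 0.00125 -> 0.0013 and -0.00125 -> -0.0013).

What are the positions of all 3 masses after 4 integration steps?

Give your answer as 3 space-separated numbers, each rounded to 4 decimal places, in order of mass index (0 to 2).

Answer: 4.2629 10.0425 12.6947

Derivation:
Step 0: x=[5.0000 7.0000 14.0000] v=[0.0000 1.0000 0.0000]
Step 1: x=[4.8750 7.5625 13.8125] v=[-0.5000 2.2500 -0.7500]
Step 2: x=[4.6680 8.3477 13.4844] v=[-0.8281 3.1406 -1.3125]
Step 3: x=[4.4410 9.2239 13.0852] v=[-0.9082 3.5049 -1.5967]
Step 4: x=[4.2629 10.0425 12.6947] v=[-0.7125 3.2745 -1.5620]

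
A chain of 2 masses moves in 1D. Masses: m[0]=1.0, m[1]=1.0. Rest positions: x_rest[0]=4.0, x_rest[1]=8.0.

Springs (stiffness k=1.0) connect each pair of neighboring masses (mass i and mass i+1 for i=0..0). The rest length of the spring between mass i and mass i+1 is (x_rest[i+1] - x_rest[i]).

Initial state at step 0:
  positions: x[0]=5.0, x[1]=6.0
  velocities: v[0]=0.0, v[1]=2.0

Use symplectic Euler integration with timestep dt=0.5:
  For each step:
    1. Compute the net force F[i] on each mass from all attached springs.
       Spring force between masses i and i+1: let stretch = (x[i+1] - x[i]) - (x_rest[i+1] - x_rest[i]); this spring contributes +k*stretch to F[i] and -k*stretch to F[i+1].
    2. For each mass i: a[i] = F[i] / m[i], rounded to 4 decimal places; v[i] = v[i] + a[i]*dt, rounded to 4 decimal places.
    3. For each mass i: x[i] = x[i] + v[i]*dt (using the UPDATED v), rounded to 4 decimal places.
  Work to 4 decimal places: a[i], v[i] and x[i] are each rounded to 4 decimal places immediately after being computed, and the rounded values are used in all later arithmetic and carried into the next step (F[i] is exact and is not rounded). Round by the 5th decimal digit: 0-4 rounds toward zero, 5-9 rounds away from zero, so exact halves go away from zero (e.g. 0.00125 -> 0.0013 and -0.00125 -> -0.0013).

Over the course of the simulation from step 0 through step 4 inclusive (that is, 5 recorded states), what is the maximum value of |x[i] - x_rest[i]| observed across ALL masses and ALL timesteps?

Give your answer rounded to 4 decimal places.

Answer: 3.2813

Derivation:
Step 0: x=[5.0000 6.0000] v=[0.0000 2.0000]
Step 1: x=[4.2500 7.7500] v=[-1.5000 3.5000]
Step 2: x=[3.3750 9.6250] v=[-1.7500 3.7500]
Step 3: x=[3.0625 10.9375] v=[-0.6250 2.6250]
Step 4: x=[3.7188 11.2813] v=[1.3125 0.6875]
Max displacement = 3.2813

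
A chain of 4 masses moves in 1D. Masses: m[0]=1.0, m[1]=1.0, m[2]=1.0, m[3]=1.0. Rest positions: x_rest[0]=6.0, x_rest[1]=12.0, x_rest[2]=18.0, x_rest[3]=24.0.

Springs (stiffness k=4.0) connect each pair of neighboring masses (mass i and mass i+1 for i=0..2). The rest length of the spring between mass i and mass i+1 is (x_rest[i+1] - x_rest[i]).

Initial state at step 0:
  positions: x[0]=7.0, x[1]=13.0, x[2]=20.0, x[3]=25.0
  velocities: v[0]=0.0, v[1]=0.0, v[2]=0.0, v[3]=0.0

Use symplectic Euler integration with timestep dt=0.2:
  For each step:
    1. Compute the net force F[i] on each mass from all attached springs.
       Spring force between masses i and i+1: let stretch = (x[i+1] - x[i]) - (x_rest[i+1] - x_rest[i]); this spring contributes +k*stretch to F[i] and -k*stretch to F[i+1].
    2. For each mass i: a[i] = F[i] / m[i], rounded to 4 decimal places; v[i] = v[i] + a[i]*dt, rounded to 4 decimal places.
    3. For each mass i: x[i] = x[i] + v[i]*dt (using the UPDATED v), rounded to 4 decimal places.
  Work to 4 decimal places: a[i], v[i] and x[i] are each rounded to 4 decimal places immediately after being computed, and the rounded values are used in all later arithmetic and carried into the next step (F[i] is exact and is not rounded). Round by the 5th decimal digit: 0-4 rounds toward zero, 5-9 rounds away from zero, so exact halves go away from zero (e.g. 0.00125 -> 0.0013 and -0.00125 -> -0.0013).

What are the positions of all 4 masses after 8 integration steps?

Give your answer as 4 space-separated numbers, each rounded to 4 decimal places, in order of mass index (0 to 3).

Step 0: x=[7.0000 13.0000 20.0000 25.0000] v=[0.0000 0.0000 0.0000 0.0000]
Step 1: x=[7.0000 13.1600 19.6800 25.1600] v=[0.0000 0.8000 -1.6000 0.8000]
Step 2: x=[7.0256 13.3776 19.1936 25.4032] v=[0.1280 1.0880 -2.4320 1.2160]
Step 3: x=[7.1075 13.5094 18.7702 25.6129] v=[0.4096 0.6592 -2.1171 1.0483]
Step 4: x=[7.2537 13.4587 18.5999 25.6877] v=[0.7311 -0.2537 -0.8516 0.3741]
Step 5: x=[7.4327 13.2378 18.7410 25.5885] v=[0.8951 -1.1047 0.7057 -0.4961]
Step 6: x=[7.5805 12.9686 19.0972 25.3537] v=[0.7392 -1.3462 1.7811 -1.1741]
Step 7: x=[7.6304 12.8178 19.4739 25.0778] v=[0.2497 -0.7538 1.8834 -1.3793]
Step 8: x=[7.5503 12.9020 19.6822 24.8653] v=[-0.4004 0.4212 1.0416 -1.0624]

Answer: 7.5503 12.9020 19.6822 24.8653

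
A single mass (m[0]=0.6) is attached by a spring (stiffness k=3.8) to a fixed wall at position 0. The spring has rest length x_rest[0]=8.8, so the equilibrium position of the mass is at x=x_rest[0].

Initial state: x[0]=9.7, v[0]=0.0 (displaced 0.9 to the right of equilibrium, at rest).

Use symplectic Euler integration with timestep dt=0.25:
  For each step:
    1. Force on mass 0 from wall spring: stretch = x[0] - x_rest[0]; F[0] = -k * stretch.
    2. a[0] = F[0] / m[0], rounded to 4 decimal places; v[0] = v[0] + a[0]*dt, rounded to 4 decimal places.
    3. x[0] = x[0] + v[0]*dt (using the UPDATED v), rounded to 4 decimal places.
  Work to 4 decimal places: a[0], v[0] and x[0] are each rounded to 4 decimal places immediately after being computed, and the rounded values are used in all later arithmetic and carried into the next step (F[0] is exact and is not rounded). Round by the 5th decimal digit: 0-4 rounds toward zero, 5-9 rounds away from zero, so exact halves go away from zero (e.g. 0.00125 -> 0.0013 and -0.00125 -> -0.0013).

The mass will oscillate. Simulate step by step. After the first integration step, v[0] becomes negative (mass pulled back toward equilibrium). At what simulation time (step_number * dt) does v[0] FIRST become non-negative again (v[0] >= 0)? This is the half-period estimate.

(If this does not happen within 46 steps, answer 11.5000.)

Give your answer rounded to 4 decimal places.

Answer: 1.2500

Derivation:
Step 0: x=[9.7000] v=[0.0000]
Step 1: x=[9.3438] v=[-1.4250]
Step 2: x=[8.7723] v=[-2.2860]
Step 3: x=[8.2118] v=[-2.2422]
Step 4: x=[7.8841] v=[-1.3109]
Step 5: x=[7.9189] v=[0.1393]
First v>=0 after going negative at step 5, time=1.2500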